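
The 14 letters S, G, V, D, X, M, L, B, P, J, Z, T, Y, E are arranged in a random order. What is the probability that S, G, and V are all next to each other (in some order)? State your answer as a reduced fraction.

3/91

There are 14! = 87178291200 arrangements.
Treat the three as one block: 12! placements × 3! orders within the block = 479001600·6 = 2874009600.
Probability = 2874009600/87178291200 = 3/91.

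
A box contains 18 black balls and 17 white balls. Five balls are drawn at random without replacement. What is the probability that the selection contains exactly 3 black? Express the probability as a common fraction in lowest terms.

816/2387

The sample space is all 5-subsets of the 35: C(35,5) = 324632.
Selections with exactly 3 black: choose 3 of the 18 black and 2 of the 17 white, C(18,3)·C(17,2) = 816·136 = 110976.
Probability = 110976/324632 = 816/2387.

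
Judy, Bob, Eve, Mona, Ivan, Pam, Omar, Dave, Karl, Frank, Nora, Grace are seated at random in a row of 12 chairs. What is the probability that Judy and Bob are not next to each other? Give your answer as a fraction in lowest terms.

There are 12! = 479001600 arrangements.
Arrangements with Judy and Bob adjacent: 2·11! = 79833600.
So not adjacent: 479001600 − 79833600 = 399168000, probability 399168000/479001600 = 5/6.

5/6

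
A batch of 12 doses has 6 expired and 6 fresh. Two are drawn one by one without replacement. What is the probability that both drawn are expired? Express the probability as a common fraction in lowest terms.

5/22

Multiply the conditional probabilities at each draw: 6/12 · 5/11 = 30/132 = 5/22.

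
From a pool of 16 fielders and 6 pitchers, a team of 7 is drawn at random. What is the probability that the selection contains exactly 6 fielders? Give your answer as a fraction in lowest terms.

91/323

The sample space is all 7-subsets of the 22: C(22,7) = 170544.
Selections with exactly 6 fielders: choose 6 of the 16 fielders and 1 of the 6 pitchers, C(16,6)·C(6,1) = 8008·6 = 48048.
Probability = 48048/170544 = 91/323.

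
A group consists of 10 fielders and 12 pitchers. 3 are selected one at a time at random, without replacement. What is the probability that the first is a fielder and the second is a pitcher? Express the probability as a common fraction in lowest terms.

20/77

Multiply the conditional probabilities at each draw: 10/22 · 12/21 = 120/462 = 20/77.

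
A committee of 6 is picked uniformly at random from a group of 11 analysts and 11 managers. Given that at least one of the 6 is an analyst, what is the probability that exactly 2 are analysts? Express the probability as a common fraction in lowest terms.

Work in counts. Selections with at least one analyst: C(22,6) − C(11,6) = 74613 − 462 = 74151.
Of those, selections where exactly 2 are analysts: C(11,2)·C(11,4) = 55·330 = 18150.
Conditional probability = 18150/74151 = 550/2247.

550/2247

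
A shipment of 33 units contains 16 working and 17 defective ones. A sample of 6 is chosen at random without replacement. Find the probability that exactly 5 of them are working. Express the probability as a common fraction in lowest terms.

Total number of selections: C(33,6) = 1107568.
Selections with exactly 5 working: choose 5 of the 16 working and 1 of the 17 defective, C(16,5)·C(17,1) = 4368·17 = 74256.
Probability = 74256/1107568 = 663/9889.

663/9889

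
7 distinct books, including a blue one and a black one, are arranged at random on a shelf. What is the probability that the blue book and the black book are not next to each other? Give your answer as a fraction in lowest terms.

There are 7! = 5040 arrangements.
Arrangements with the blue book and the black book adjacent: 2·6! = 1440.
So not adjacent: 5040 − 1440 = 3600, probability 3600/5040 = 5/7.

5/7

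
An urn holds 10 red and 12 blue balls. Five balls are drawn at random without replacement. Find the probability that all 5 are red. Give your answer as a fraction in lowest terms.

2/209

There are C(22,5) = 26334 possible selections.
Selections with all red: C(10,5) = 252.
Probability = 252/26334 = 2/209.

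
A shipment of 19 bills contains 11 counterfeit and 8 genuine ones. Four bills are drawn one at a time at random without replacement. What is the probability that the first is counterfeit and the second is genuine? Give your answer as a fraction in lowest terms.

Multiply the conditional probabilities at each draw: 11/19 · 8/18 = 88/342 = 44/171.

44/171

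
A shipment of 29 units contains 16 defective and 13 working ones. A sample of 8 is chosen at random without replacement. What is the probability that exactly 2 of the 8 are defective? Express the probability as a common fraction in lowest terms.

32/667

The sample space is all 8-subsets of the 29: C(29,8) = 4292145.
Selections with exactly 2 defective: choose 2 of the 16 defective and 6 of the 13 working, C(16,2)·C(13,6) = 120·1716 = 205920.
Probability = 205920/4292145 = 32/667.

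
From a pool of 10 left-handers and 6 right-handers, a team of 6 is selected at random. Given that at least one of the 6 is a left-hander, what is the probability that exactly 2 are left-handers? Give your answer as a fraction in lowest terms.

225/2669

Work in counts. Selections with at least one left-hander: C(16,6) − C(6,6) = 8008 − 1 = 8007.
Of those, selections where exactly 2 are left-handers: C(10,2)·C(6,4) = 45·15 = 675.
Conditional probability = 675/8007 = 225/2669.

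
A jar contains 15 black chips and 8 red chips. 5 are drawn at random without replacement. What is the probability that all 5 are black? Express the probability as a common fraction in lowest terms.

39/437

There are C(23,5) = 33649 possible selections.
Selections with all black: C(15,5) = 3003.
Probability = 3003/33649 = 39/437.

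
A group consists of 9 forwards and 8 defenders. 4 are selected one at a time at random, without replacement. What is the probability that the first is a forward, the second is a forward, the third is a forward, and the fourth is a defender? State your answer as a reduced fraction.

Multiply the conditional probabilities at each draw: 9/17 · 8/16 · 7/15 · 8/14 = 4032/57120 = 6/85.

6/85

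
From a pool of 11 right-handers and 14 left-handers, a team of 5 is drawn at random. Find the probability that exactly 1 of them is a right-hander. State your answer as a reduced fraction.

The sample space is all 5-subsets of the 25: C(25,5) = 53130.
Selections with exactly 1 right-hander: choose 1 of the 11 right-handers and 4 of the 14 left-handers, C(11,1)·C(14,4) = 11·1001 = 11011.
Probability = 11011/53130 = 143/690.

143/690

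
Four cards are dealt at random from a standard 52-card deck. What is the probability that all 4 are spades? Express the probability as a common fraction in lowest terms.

There are C(52,4) = 270725 possible 4-card hands.
Hands that are all spades: C(13,4) = 715.
Probability = 715/270725 = 11/4165.

11/4165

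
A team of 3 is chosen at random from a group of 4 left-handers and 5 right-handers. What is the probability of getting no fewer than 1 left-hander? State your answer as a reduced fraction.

37/42

Total selections: C(9,3) = 84.
Favorable selections (no fewer than 1 left-hander): C(4,1)·C(5,2) + C(4,2)·C(5,1) + C(4,3)·C(5,0) = 40 + 30 + 4 = 74.
Probability = 74/84 = 37/42.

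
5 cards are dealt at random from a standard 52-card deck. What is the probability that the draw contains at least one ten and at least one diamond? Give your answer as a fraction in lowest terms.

229297/866320

There are C(52,5) = 2598960 possible draws.
By inclusion-exclusion on the complements, draws missing all tens or all diamonds: C(48,5) + C(39,5) − C(36,5) = 1712304 + 575757 − 376992 = 1911069.
So draws with at least one of each: 2598960 − 1911069 = 687891, probability 687891/2598960 = 229297/866320.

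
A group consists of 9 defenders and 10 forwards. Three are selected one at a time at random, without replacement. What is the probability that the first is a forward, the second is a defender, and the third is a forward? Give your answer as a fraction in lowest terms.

Multiply the conditional probabilities at each draw: 10/19 · 9/18 · 9/17 = 810/5814 = 45/323.

45/323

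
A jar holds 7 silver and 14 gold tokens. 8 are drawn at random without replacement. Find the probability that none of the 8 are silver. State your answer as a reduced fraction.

There are C(21,8) = 203490 possible selections.
Selections with no silver (all gold): C(14,8) = 3003.
Probability = 3003/203490 = 143/9690.

143/9690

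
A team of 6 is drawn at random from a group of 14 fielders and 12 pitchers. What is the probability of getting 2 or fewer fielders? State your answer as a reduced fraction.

57/230

There are C(26,6) = 230230 ways to choose the 6.
Favorable selections (2 or fewer fielders): C(14,0)·C(12,6) + C(14,1)·C(12,5) + C(14,2)·C(12,4) = 924 + 11088 + 45045 = 57057.
Probability = 57057/230230 = 57/230.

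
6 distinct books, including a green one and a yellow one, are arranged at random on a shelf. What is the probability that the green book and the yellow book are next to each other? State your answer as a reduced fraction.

There are 6! = 720 arrangements.
Treat the green book and the yellow book as a block: 5! arrangements of the blocks × 2 orders within the block = 2·120 = 240.
Probability = 240/720 = 1/3.

1/3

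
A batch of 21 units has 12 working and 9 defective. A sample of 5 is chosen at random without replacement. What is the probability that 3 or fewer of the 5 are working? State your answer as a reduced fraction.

Total selections: C(21,5) = 20349.
Count the complement (more than 3 working): C(12,4)·C(9,1) + C(12,5)·C(9,0) = 4455 + 792 = 5247.
Probability = 1 − 5247/20349 = 15102/20349 = 1678/2261.

1678/2261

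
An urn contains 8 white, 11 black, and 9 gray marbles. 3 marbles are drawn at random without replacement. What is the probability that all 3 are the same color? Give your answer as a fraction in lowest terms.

305/3276

There are C(28,3) = 3276 ways to draw 3 marbles.
All same color: C(8,3) + C(11,3) + C(9,3) = 56 + 165 + 84 = 305.
Probability = 305/3276.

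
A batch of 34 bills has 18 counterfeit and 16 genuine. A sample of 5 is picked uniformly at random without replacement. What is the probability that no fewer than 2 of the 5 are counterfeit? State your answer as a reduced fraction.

591/682

Total selections: C(34,5) = 278256.
Count the complement (fewer than 2 counterfeit): C(18,0)·C(16,5) + C(18,1)·C(16,4) = 4368 + 32760 = 37128.
Probability = 1 − 37128/278256 = 241128/278256 = 591/682.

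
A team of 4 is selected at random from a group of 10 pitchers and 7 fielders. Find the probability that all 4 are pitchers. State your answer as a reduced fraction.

There are C(17,4) = 2380 possible selections.
Selections with all pitchers: C(10,4) = 210.
Probability = 210/2380 = 3/34.

3/34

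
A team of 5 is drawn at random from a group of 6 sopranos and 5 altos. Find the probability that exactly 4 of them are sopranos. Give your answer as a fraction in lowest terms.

25/154

Total number of selections: C(11,5) = 462.
Selections with exactly 4 sopranos: choose 4 of the 6 sopranos and 1 of the 5 altos, C(6,4)·C(5,1) = 15·5 = 75.
Probability = 75/462 = 25/154.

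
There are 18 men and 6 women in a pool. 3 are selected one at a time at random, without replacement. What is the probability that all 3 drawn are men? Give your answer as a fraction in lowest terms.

Multiply the conditional probabilities at each draw: 18/24 · 17/23 · 16/22 = 4896/12144 = 102/253.

102/253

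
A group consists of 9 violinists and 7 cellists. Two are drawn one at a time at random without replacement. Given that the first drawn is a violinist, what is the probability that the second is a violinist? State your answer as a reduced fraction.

After removing one violinist, 15 remain: 8 violinists and 7 cellists.
So the probability the next is a violinist is 8/15.

8/15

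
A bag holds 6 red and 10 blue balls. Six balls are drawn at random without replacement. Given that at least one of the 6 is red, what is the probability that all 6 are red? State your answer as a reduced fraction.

1/7798

Work in counts. Selections with at least one red: C(16,6) − C(10,6) = 8008 − 210 = 7798.
Of those, selections where all 6 are red: C(6,6) = 1.
Conditional probability = 1/7798.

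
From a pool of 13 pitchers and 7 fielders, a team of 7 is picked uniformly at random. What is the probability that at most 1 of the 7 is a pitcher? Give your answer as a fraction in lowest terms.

There are C(20,7) = 77520 ways to choose the 7.
Favorable selections (at most 1 pitcher): C(13,0)·C(7,7) + C(13,1)·C(7,6) = 1 + 91 = 92.
Probability = 92/77520 = 23/19380.

23/19380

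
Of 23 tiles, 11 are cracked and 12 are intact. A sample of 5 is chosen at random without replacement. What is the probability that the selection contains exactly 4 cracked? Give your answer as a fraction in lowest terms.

There are C(23,5) = 33649 ways to choose 5 from 23.
Selections with exactly 4 cracked: choose 4 of the 11 cracked and 1 of the 12 intact, C(11,4)·C(12,1) = 330·12 = 3960.
Probability = 3960/33649 = 360/3059.

360/3059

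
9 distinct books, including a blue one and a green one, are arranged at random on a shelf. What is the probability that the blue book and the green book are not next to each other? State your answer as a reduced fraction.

There are 9! = 362880 arrangements.
Arrangements with the blue book and the green book adjacent: 2·8! = 80640.
So not adjacent: 362880 − 80640 = 282240, probability 282240/362880 = 7/9.

7/9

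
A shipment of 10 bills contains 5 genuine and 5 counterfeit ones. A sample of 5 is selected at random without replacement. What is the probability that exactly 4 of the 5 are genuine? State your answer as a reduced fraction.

The sample space is all 5-subsets of the 10: C(10,5) = 252.
Selections with exactly 4 genuine: choose 4 of the 5 genuine and 1 of the 5 counterfeit, C(5,4)·C(5,1) = 5·5 = 25.
Probability = 25/252.

25/252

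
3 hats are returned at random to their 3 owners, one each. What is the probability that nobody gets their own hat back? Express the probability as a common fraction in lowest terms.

There are 3! = 6 assignments.
By inclusion-exclusion, assignments with no fixed points: C(3,0)·3! − C(3,1)·2! + C(3,2)·1! − C(3,3)·0! = 2.
Probability = 2/6 = 1/3.

1/3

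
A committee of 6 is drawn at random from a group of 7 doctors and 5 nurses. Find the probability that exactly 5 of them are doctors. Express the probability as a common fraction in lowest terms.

The sample space is all 6-subsets of the 12: C(12,6) = 924.
Selections with exactly 5 doctors: choose 5 of the 7 doctors and 1 of the 5 nurses, C(7,5)·C(5,1) = 21·5 = 105.
Probability = 105/924 = 5/44.

5/44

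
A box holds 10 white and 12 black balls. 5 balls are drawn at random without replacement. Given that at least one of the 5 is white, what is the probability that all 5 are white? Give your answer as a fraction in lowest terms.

14/1419

Work in counts. Selections with at least one white: C(22,5) − C(12,5) = 26334 − 792 = 25542.
Of those, selections where all 5 are white: C(10,5) = 252.
Conditional probability = 252/25542 = 14/1419.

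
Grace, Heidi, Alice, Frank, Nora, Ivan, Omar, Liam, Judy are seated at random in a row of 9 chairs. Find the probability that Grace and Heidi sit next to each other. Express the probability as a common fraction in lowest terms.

There are 9! = 362880 arrangements.
Treat Grace and Heidi as a block: 8! arrangements of the blocks × 2 orders within the block = 2·40320 = 80640.
Probability = 80640/362880 = 2/9.

2/9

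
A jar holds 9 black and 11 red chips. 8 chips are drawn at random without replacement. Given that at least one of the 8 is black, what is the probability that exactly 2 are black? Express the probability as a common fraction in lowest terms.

Work in counts. Selections with at least one black: C(20,8) − C(11,8) = 125970 − 165 = 125805.
Of those, selections where exactly 2 are black: C(9,2)·C(11,6) = 36·462 = 16632.
Conditional probability = 16632/125805 = 5544/41935.

5544/41935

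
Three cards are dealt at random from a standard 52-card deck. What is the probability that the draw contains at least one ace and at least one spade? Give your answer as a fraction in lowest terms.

There are C(52,3) = 22100 possible draws.
By inclusion-exclusion on the complements, draws missing all aces or all spades: C(48,3) + C(39,3) − C(36,3) = 17296 + 9139 − 7140 = 19295.
So draws with at least one of each: 22100 − 19295 = 2805, probability 2805/22100 = 33/260.

33/260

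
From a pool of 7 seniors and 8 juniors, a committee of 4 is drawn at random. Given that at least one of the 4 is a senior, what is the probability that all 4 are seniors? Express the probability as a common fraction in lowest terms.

Work in counts. Selections with at least one senior: C(15,4) − C(8,4) = 1365 − 70 = 1295.
Of those, selections where all 4 are seniors: C(7,4) = 35.
Conditional probability = 35/1295 = 1/37.

1/37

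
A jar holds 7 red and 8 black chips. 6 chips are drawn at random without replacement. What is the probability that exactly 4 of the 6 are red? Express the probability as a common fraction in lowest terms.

The sample space is all 6-subsets of the 15: C(15,6) = 5005.
Selections with exactly 4 red: choose 4 of the 7 red and 2 of the 8 black, C(7,4)·C(8,2) = 35·28 = 980.
Probability = 980/5005 = 28/143.

28/143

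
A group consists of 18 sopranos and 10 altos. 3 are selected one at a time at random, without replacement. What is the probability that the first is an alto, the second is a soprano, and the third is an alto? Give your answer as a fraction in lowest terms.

Multiply the conditional probabilities at each draw: 10/28 · 18/27 · 9/26 = 1620/19656 = 15/182.

15/182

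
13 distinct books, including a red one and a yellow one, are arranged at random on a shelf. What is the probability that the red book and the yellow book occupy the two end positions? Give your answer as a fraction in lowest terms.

1/78

There are 13! = 6227020800 arrangements.
Place the red book and the yellow book at the ends in 2 ways, arrange the remaining 11 in 11! = 39916800 ways: 2·39916800 = 79833600.
Probability = 79833600/6227020800 = 1/78.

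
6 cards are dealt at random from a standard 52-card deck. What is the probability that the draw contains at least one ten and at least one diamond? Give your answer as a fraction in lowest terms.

6772177/20358520

There are C(52,6) = 20358520 possible draws.
By inclusion-exclusion on the complements, draws missing all tens or all diamonds: C(48,6) + C(39,6) − C(36,6) = 12271512 + 3262623 − 1947792 = 13586343.
So draws with at least one of each: 20358520 − 13586343 = 6772177, probability 6772177/20358520.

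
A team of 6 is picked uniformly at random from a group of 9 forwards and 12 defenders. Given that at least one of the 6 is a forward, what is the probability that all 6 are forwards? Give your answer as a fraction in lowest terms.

1/635

Work in counts. Selections with at least one forward: C(21,6) − C(12,6) = 54264 − 924 = 53340.
Of those, selections where all 6 are forwards: C(9,6) = 84.
Conditional probability = 84/53340 = 1/635.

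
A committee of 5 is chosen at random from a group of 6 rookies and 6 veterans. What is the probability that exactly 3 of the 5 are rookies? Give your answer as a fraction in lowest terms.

Total number of selections: C(12,5) = 792.
Selections with exactly 3 rookies: choose 3 of the 6 rookies and 2 of the 6 veterans, C(6,3)·C(6,2) = 20·15 = 300.
Probability = 300/792 = 25/66.

25/66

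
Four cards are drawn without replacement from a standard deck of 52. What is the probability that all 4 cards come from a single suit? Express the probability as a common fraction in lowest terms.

44/4165

There are C(52,4) = 270725 possible 4-card hands.
Hands of one suit: 4 suits × C(13,4) = 4·715 = 2860.
Probability = 2860/270725 = 44/4165.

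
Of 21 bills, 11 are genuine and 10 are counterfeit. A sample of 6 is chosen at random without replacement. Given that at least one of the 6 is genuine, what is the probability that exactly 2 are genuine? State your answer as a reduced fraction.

25/117

Work in counts. Selections with at least one genuine: C(21,6) − C(10,6) = 54264 − 210 = 54054.
Of those, selections where exactly 2 are genuine: C(11,2)·C(10,4) = 55·210 = 11550.
Conditional probability = 11550/54054 = 25/117.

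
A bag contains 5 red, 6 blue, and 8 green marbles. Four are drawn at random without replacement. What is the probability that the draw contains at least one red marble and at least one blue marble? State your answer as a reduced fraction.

There are C(19,4) = 3876 possible draws.
By inclusion-exclusion on the complements, draws missing all red or all blue: C(14,4) + C(13,4) − C(8,4) = 1001 + 715 − 70 = 1646.
So draws with at least one of each: 3876 − 1646 = 2230, probability 2230/3876 = 1115/1938.

1115/1938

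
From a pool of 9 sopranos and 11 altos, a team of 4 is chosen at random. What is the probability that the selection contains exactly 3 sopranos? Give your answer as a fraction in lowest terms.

There are C(20,4) = 4845 ways to choose 4 from 20.
Selections with exactly 3 sopranos: choose 3 of the 9 sopranos and 1 of the 11 altos, C(9,3)·C(11,1) = 84·11 = 924.
Probability = 924/4845 = 308/1615.

308/1615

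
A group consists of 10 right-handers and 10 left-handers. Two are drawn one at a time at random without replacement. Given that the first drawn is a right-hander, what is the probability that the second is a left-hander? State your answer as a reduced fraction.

10/19

After removing one right-hander, 19 remain: 9 right-handers and 10 left-handers.
So the probability the next is a left-hander is 10/19.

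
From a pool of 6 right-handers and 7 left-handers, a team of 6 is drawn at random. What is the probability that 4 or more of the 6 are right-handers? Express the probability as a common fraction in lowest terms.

179/858

There are C(13,6) = 1716 ways to choose the 6.
Favorable selections (4 or more right-handers): C(6,4)·C(7,2) + C(6,5)·C(7,1) + C(6,6)·C(7,0) = 315 + 42 + 1 = 358.
Probability = 358/1716 = 179/858.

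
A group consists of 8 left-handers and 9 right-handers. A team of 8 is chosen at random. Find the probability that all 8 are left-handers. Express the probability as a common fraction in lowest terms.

There are C(17,8) = 24310 possible selections.
Selections with all left-handers: C(8,8) = 1.
Probability = 1/24310.

1/24310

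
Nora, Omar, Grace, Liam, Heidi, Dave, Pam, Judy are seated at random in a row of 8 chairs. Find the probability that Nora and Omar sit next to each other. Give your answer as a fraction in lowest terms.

1/4

There are 8! = 40320 arrangements.
Treat Nora and Omar as a block: 7! arrangements of the blocks × 2 orders within the block = 2·5040 = 10080.
Probability = 10080/40320 = 1/4.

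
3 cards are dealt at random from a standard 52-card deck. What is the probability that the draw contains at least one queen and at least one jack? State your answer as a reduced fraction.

188/5525

There are C(52,3) = 22100 possible draws.
By inclusion-exclusion on the complements, draws missing all queens or all jacks: C(48,3) + C(48,3) − C(44,3) = 17296 + 17296 − 13244 = 21348.
So draws with at least one of each: 22100 − 21348 = 752, probability 752/22100 = 188/5525.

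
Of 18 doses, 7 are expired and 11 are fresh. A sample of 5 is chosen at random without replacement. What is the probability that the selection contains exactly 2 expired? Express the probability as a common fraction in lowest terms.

Total number of selections: C(18,5) = 8568.
Selections with exactly 2 expired: choose 2 of the 7 expired and 3 of the 11 fresh, C(7,2)·C(11,3) = 21·165 = 3465.
Probability = 3465/8568 = 55/136.

55/136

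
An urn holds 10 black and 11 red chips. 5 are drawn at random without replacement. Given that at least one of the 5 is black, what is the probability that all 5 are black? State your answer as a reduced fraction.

Work in counts. Selections with at least one black: C(21,5) − C(11,5) = 20349 − 462 = 19887.
Of those, selections where all 5 are black: C(10,5) = 252.
Conditional probability = 252/19887 = 12/947.

12/947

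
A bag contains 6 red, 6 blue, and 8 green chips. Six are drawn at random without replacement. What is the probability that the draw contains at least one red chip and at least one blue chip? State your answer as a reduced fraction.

16391/19380

There are C(20,6) = 38760 possible draws.
By inclusion-exclusion on the complements, draws missing all red or all blue: C(14,6) + C(14,6) − C(8,6) = 3003 + 3003 − 28 = 5978.
So draws with at least one of each: 38760 − 5978 = 32782, probability 32782/38760 = 16391/19380.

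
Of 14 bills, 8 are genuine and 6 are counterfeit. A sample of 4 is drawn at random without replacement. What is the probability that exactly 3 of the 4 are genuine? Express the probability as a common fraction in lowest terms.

The sample space is all 4-subsets of the 14: C(14,4) = 1001.
Selections with exactly 3 genuine: choose 3 of the 8 genuine and 1 of the 6 counterfeit, C(8,3)·C(6,1) = 56·6 = 336.
Probability = 336/1001 = 48/143.

48/143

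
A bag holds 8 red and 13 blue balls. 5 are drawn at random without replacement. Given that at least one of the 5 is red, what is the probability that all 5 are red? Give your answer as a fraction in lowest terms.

Work in counts. Selections with at least one red: C(21,5) − C(13,5) = 20349 − 1287 = 19062.
Of those, selections where all 5 are red: C(8,5) = 56.
Conditional probability = 56/19062 = 28/9531.

28/9531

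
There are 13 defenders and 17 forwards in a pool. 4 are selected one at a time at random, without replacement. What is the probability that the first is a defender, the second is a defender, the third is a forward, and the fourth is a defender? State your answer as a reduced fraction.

Multiply the conditional probabilities at each draw: 13/30 · 12/29 · 17/28 · 11/27 = 29172/657720 = 2431/54810.

2431/54810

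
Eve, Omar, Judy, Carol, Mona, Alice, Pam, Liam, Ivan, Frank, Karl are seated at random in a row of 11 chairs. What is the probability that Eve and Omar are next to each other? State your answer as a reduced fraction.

2/11

There are 11! = 39916800 arrangements.
Treat Eve and Omar as a block: 10! arrangements of the blocks × 2 orders within the block = 2·3628800 = 7257600.
Probability = 7257600/39916800 = 2/11.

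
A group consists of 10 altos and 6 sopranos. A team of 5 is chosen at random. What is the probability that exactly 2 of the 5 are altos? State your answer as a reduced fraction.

75/364

The sample space is all 5-subsets of the 16: C(16,5) = 4368.
Selections with exactly 2 altos: choose 2 of the 10 altos and 3 of the 6 sopranos, C(10,2)·C(6,3) = 45·20 = 900.
Probability = 900/4368 = 75/364.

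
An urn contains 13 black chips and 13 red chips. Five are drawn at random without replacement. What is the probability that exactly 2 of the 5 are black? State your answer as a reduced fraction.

The sample space is all 5-subsets of the 26: C(26,5) = 65780.
Selections with exactly 2 black: choose 2 of the 13 black and 3 of the 13 red, C(13,2)·C(13,3) = 78·286 = 22308.
Probability = 22308/65780 = 39/115.

39/115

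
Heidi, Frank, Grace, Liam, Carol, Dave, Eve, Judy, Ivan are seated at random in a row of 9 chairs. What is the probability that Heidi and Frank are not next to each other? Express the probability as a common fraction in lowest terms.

7/9

There are 9! = 362880 arrangements.
Arrangements with Heidi and Frank adjacent: 2·8! = 80640.
So not adjacent: 362880 − 80640 = 282240, probability 282240/362880 = 7/9.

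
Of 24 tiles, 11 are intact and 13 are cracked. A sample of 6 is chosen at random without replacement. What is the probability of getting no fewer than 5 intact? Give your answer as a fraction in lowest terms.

21/437

There are C(24,6) = 134596 ways to choose the 6.
Favorable selections (no fewer than 5 intact): C(11,5)·C(13,1) + C(11,6)·C(13,0) = 6006 + 462 = 6468.
Probability = 6468/134596 = 21/437.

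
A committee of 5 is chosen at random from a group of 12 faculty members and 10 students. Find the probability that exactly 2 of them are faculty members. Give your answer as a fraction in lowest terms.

40/133

The sample space is all 5-subsets of the 22: C(22,5) = 26334.
Selections with exactly 2 faculty members: choose 2 of the 12 faculty members and 3 of the 10 students, C(12,2)·C(10,3) = 66·120 = 7920.
Probability = 7920/26334 = 40/133.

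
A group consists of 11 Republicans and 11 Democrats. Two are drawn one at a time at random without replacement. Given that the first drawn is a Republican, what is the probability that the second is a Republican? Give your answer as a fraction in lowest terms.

10/21

After removing one Republican, 21 remain: 10 Republicans and 11 Democrats.
So the probability the next is a Republican is 10/21.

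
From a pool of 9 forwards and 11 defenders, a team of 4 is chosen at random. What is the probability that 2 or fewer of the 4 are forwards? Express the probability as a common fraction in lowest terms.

There are C(20,4) = 4845 ways to choose the 4.
Favorable selections (2 or fewer forwards): C(9,0)·C(11,4) + C(9,1)·C(11,3) + C(9,2)·C(11,2) = 330 + 1485 + 1980 = 3795.
Probability = 3795/4845 = 253/323.

253/323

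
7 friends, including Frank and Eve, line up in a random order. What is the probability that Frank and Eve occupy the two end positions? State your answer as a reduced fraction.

There are 7! = 5040 arrangements.
Place Frank and Eve at the ends in 2 ways, arrange the remaining 5 in 5! = 120 ways: 2·120 = 240.
Probability = 240/5040 = 1/21.

1/21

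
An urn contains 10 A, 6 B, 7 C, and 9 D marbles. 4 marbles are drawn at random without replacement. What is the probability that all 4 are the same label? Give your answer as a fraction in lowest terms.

There are C(32,4) = 35960 ways to draw 4 marbles.
All same label: C(10,4) + C(6,4) + C(7,4) + C(9,4) = 210 + 15 + 35 + 126 = 386.
Probability = 386/35960 = 193/17980.

193/17980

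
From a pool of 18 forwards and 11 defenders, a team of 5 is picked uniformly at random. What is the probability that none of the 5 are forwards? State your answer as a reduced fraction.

There are C(29,5) = 118755 possible selections.
Selections with no forwards (all defenders): C(11,5) = 462.
Probability = 462/118755 = 22/5655.

22/5655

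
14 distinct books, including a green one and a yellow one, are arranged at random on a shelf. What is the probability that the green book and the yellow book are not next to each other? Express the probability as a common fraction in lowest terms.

There are 14! = 87178291200 arrangements.
Arrangements with the green book and the yellow book adjacent: 2·13! = 12454041600.
So not adjacent: 87178291200 − 12454041600 = 74724249600, probability 74724249600/87178291200 = 6/7.

6/7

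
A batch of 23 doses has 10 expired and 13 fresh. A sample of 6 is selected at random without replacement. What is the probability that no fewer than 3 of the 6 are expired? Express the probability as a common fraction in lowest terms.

There are C(23,6) = 100947 ways to choose the 6.
Count the complement (fewer than 3 expired): C(10,0)·C(13,6) + C(10,1)·C(13,5) + C(10,2)·C(13,4) = 1716 + 12870 + 32175 = 46761.
Probability = 1 − 46761/100947 = 54186/100947 = 1642/3059.

1642/3059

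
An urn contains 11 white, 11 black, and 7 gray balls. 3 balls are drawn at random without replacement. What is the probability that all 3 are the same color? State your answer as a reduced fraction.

365/3654

There are C(29,3) = 3654 ways to draw 3 balls.
All same color: C(11,3) + C(11,3) + C(7,3) = 165 + 165 + 35 = 365.
Probability = 365/3654.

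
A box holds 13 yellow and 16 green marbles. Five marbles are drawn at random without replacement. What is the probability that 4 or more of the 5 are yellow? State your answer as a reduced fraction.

Total selections: C(29,5) = 118755.
Favorable selections (4 or more yellow): C(13,4)·C(16,1) + C(13,5)·C(16,0) = 11440 + 1287 = 12727.
Probability = 12727/118755 = 979/9135.

979/9135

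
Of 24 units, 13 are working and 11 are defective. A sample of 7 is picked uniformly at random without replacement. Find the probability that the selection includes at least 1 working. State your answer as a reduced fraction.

There are C(24,7) = 346104 ways to choose the 7.
The complement is all 7 are defective: C(11,7) = 330.
Probability = 1 − 330/346104 = 345774/346104 = 5239/5244.

5239/5244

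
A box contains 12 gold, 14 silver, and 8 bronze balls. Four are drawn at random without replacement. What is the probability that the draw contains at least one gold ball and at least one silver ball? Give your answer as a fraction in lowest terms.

There are C(34,4) = 46376 possible draws.
By inclusion-exclusion on the complements, draws missing all gold or all silver: C(22,4) + C(20,4) − C(8,4) = 7315 + 4845 − 70 = 12090.
So draws with at least one of each: 46376 − 12090 = 34286, probability 34286/46376 = 553/748.

553/748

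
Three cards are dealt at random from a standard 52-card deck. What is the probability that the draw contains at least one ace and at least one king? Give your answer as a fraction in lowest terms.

188/5525

There are C(52,3) = 22100 possible draws.
By inclusion-exclusion on the complements, draws missing all aces or all kings: C(48,3) + C(48,3) − C(44,3) = 17296 + 17296 − 13244 = 21348.
So draws with at least one of each: 22100 − 21348 = 752, probability 752/22100 = 188/5525.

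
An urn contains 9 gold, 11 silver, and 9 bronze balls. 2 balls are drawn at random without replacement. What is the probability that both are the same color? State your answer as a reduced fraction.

There are C(29,2) = 406 ways to draw 2 balls.
All same color: C(9,2) + C(11,2) + C(9,2) = 36 + 55 + 36 = 127.
Probability = 127/406.

127/406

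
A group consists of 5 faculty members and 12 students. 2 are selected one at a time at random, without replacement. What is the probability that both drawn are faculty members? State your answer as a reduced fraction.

5/68

Multiply the conditional probabilities at each draw: 5/17 · 4/16 = 20/272 = 5/68.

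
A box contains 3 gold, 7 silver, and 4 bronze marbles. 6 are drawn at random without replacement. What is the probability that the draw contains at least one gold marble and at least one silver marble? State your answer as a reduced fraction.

There are C(14,6) = 3003 possible draws.
By inclusion-exclusion on the complements, draws missing all gold or all silver: C(11,6) + C(7,6) − C(4,6) = 462 + 7 − 0 = 469.
So draws with at least one of each: 3003 − 469 = 2534, probability 2534/3003 = 362/429.

362/429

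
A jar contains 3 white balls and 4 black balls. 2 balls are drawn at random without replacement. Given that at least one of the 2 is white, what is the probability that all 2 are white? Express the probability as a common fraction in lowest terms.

Work in counts. Selections with at least one white: C(7,2) − C(4,2) = 21 − 6 = 15.
Of those, selections where all 2 are white: C(3,2) = 3.
Conditional probability = 3/15 = 1/5.

1/5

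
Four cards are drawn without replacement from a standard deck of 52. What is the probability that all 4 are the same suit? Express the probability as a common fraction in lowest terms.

44/4165

There are C(52,4) = 270725 possible 4-card hands.
Hands of one suit: 4 suits × C(13,4) = 4·715 = 2860.
Probability = 2860/270725 = 44/4165.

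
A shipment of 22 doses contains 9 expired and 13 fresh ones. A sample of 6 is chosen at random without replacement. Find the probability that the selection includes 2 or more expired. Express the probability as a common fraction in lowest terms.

1858/2261

There are C(22,6) = 74613 ways to choose the 6.
Count the complement (fewer than 2 expired): C(9,0)·C(13,6) + C(9,1)·C(13,5) = 1716 + 11583 = 13299.
Probability = 1 − 13299/74613 = 61314/74613 = 1858/2261.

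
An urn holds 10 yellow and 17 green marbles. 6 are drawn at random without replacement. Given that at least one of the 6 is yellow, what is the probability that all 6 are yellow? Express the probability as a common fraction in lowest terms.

105/141817

Work in counts. Selections with at least one yellow: C(27,6) − C(17,6) = 296010 − 12376 = 283634.
Of those, selections where all 6 are yellow: C(10,6) = 210.
Conditional probability = 210/283634 = 105/141817.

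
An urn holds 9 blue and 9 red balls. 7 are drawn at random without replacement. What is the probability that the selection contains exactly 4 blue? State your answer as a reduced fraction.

There are C(18,7) = 31824 ways to choose 7 from 18.
Selections with exactly 4 blue: choose 4 of the 9 blue and 3 of the 9 red, C(9,4)·C(9,3) = 126·84 = 10584.
Probability = 10584/31824 = 147/442.

147/442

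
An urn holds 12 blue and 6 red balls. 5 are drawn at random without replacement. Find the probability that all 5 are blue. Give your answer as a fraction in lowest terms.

There are C(18,5) = 8568 possible selections.
Selections with all blue: C(12,5) = 792.
Probability = 792/8568 = 11/119.

11/119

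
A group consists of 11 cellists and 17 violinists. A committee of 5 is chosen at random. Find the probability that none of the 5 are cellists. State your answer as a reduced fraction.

17/270

There are C(28,5) = 98280 possible selections.
Selections with no cellists (all violinists): C(17,5) = 6188.
Probability = 6188/98280 = 17/270.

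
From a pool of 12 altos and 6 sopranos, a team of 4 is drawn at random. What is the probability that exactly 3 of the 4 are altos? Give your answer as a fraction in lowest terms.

22/51

There are C(18,4) = 3060 ways to choose 4 from 18.
Selections with exactly 3 altos: choose 3 of the 12 altos and 1 of the 6 sopranos, C(12,3)·C(6,1) = 220·6 = 1320.
Probability = 1320/3060 = 22/51.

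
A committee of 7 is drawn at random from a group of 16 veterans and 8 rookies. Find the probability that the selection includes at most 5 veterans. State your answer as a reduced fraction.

Total selections: C(24,7) = 346104.
Count the complement (more than 5 veterans): C(16,6)·C(8,1) + C(16,7)·C(8,0) = 64064 + 11440 = 75504.
Probability = 1 − 75504/346104 = 270600/346104 = 1025/1311.

1025/1311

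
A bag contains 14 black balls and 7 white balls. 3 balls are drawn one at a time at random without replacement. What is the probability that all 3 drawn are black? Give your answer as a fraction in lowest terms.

Multiply the conditional probabilities at each draw: 14/21 · 13/20 · 12/19 = 2184/7980 = 26/95.

26/95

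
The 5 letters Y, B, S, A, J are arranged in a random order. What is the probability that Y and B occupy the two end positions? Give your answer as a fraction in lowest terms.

There are 5! = 120 arrangements.
Place Y and B at the ends in 2 ways, arrange the remaining 3 in 3! = 6 ways: 2·6 = 12.
Probability = 12/120 = 1/10.

1/10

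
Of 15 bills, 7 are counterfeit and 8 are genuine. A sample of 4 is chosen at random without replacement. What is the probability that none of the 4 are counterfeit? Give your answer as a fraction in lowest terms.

2/39

There are C(15,4) = 1365 possible selections.
Selections with no counterfeit (all genuine): C(8,4) = 70.
Probability = 70/1365 = 2/39.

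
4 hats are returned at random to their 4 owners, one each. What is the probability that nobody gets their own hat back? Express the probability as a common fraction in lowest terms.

3/8

There are 4! = 24 assignments.
By inclusion-exclusion, assignments with no fixed points: C(4,0)·4! − C(4,1)·3! + C(4,2)·2! − C(4,3)·1! + C(4,4)·0! = 9.
Probability = 9/24 = 3/8.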